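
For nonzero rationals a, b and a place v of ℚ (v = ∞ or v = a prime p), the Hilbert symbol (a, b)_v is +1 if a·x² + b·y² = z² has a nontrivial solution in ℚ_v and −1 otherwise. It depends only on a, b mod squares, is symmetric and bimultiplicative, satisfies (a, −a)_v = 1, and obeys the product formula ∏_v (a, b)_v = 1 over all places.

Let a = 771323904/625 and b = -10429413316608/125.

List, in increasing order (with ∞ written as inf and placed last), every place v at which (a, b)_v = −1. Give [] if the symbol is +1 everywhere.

Mod squares: a ≡ 83694, b ≡ -220110. Check v ∈ {∞, 2, 3, 5, 11, 13, 23, 29, 37}.
v=2: v_2(a)=11, v_2(b)=11; units ≡ 7, 1 (mod 8); ε·ε+αω+βω = 1·0+11·0+11·0 ≡ 0  ⇒  (a,b)_2 = +1.
v=29: a=29^1·(≡27), b=29^1·(≡10) mod 29; (27|29)=-1, (10|29)=-1; (−1)^{1·1·14}·(-1)^1·(-1)^1 = +1.
v=∞: 83694 > 0 and -220110 < 0  ⇒  (a,b)_∞ = +1.
v=11: a=11^0·(≡6), b=11^1·(≡10) mod 11; (6|11)=-1, (10|11)=-1; (−1)^{0·1·5}·(-1)^1·(-1)^0 = -1.
v=37: a=37^1·(≡24), b=37^2·(≡4) mod 37; (24|37)=-1, (4|37)=+1; (−1)^{1·2·18}·(-1)^2·(+1)^1 = +1.
v=5: a=5^-4·(≡4), b=5^-3·(≡2) mod 5; (4|5)=+1, (2|5)=-1; (−1)^{-4·-3·2}·(+1)^-3·(-1)^-4 = +1.
v=23: a=23^0·(≡11), b=23^1·(≡22) mod 23; (11|23)=-1, (22|23)=-1; (−1)^{0·1·11}·(-1)^1·(-1)^0 = -1.
v=13: a=13^1·(≡10), b=13^2·(≡6) mod 13; (10|13)=+1, (6|13)=-1; (−1)^{1·2·6}·(+1)^2·(-1)^1 = -1.
v=3: a=3^3·(≡1), b=3^1·(≡1) mod 3; (1|3)=+1, (1|3)=+1; (−1)^{3·1·1}·(+1)^1·(+1)^3 = -1.
|Ram(83694, -220110)| = 4, even; anisotropic at {3, 11, 13, 23}.

[3, 11, 13, 23]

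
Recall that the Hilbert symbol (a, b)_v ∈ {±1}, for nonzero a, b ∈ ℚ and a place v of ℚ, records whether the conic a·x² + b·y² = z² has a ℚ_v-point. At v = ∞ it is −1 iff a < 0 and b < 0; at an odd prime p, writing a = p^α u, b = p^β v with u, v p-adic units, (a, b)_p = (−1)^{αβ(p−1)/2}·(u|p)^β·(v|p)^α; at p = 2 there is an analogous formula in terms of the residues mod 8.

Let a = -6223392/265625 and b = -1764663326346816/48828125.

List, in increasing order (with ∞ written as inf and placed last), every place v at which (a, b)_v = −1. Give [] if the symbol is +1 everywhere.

(a, b) ≡ (-34, -5) mod (ℚ^×)²; places V = {2, 3, 5, 7, 17, ∞}.
(a,b)_7: α=4, u≡4; β=8, v≡4 (mod 7); (4|7)=+1, (4|7)=+1; sign (−1)^0·+1^8·+1^4 = +1.
(a,b)_∞: sgn(-34)=−, sgn(-5)=−, so -1.
(a,b)_5: α=-6, u≡4; β=-11, v≡4 (mod 5); (4|5)=+1, (4|5)=+1; sign (−1)^0·+1^-11·+1^-6 = +1.
(a,b)_2: α=5, β=6; u≡7, v≡3 (mod 8); ε(u)ε(v)=1·1, αω(v)=5·1, βω(u)=6·0; sum ≡ 0  ⇒  +1.
(a,b)_3: α=4, u≡2; β=14, v≡1 (mod 3); (2|3)=-1, (1|3)=+1; sign (−1)^0·-1^14·+1^4 = +1.
(a,b)_17: α=-1, u≡1; β=0, v≡7 (mod 17); (1|17)=+1, (7|17)=-1; sign (−1)^0·+1^0·-1^-1 = -1.
Ram(-34, -5) = {17, ∞}; no ℚ_17-point on the conic.

[17, inf]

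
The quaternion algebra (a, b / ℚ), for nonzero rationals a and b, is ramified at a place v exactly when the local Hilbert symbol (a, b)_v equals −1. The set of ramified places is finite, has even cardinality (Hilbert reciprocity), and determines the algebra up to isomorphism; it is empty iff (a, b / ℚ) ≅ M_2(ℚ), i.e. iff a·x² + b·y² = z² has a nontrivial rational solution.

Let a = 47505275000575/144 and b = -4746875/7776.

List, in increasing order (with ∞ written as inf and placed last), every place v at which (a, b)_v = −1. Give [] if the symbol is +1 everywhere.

[2, 5]

(a, b) ≡ (7, -930) mod (ℚ^×)²; places V = {2, 3, 5, 7, 31, ∞}.
(a,b)_2: α=-4, β=-5; u≡7, v≡7 (mod 8); ε(u)ε(v)=1·1, αω(v)=-4·0, βω(u)=-5·0; sum ≡ 1  ⇒  -1.
(a,b)_3: α=-2, u≡1; β=-5, v≡2 (mod 3); (1|3)=+1, (2|3)=-1; sign (−1)^0·+1^-5·-1^-2 = +1.
(a,b)_7: α=11, u≡2; β=2, v≡2 (mod 7); (2|7)=+1, (2|7)=+1; sign (−1)^0·+1^2·+1^11 = +1.
(a,b)_5: α=2, u≡2; β=5, v≡1 (mod 5); (2|5)=-1, (1|5)=+1; sign (−1)^0·-1^5·+1^2 = -1.
(a,b)_31: α=2, u≡25; β=1, v≡28 (mod 31); (25|31)=+1, (28|31)=+1; sign (−1)^0·+1^1·+1^2 = +1.
(a,b)_∞: sgn(7)=+, sgn(-930)=−, so +1.
(7, -930 / ℚ) ramifies at {2, 5}: a division algebra.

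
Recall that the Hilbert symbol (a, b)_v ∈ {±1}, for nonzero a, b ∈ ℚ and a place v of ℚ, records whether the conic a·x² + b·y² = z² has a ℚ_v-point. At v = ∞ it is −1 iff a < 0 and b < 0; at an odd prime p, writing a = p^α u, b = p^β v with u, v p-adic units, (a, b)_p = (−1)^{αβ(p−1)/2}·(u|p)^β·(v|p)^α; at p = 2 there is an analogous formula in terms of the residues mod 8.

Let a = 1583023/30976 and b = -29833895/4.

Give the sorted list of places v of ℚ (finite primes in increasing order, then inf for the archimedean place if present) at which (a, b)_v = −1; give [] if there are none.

Mod squares: a ≡ 9367, b ≡ -608855. Check v ∈ {∞, 2, 5, 7, 11, 13, 17, 19, 29}.
v=11: a=11^-2·(≡8), b=11^0·(≡2) mod 11; (8|11)=-1, (2|11)=-1; (−1)^{-2·0·5}·(-1)^0·(-1)^-2 = +1.
v=19: a=19^1·(≡13), b=19^1·(≡3) mod 19; (13|19)=-1, (3|19)=-1; (−1)^{1·1·9}·(-1)^1·(-1)^1 = -1.
v=2: v_2(a)=-8, v_2(b)=-2; units ≡ 7, 1 (mod 8); ε·ε+αω+βω = 1·0+-8·0+-2·0 ≡ 0  ⇒  (a,b)_2 = +1.
v=13: a=13^2·(≡2), b=13^1·(≡10) mod 13; (2|13)=-1, (10|13)=+1; (−1)^{2·1·6}·(-1)^1·(+1)^2 = -1.
v=∞: 9367 > 0 and -608855 < 0  ⇒  (a,b)_∞ = +1.
v=17: a=17^1·(≡5), b=17^1·(≡15) mod 17; (5|17)=-1, (15|17)=+1; (−1)^{1·1·8}·(-1)^1·(+1)^1 = -1.
v=7: a=7^0·(≡1), b=7^2·(≡3) mod 7; (1|7)=+1, (3|7)=-1; (−1)^{0·2·3}·(+1)^2·(-1)^0 = +1.
v=5: a=5^0·(≡3), b=5^1·(≡4) mod 5; (3|5)=-1, (4|5)=+1; (−1)^{0·1·2}·(-1)^1·(+1)^0 = -1.
v=29: a=29^1·(≡24), b=29^1·(≡5) mod 29; (24|29)=+1, (5|29)=+1; (−1)^{1·1·14}·(+1)^1·(+1)^1 = +1.
Ram(9367, -608855) = {5, 13, 17, 19}; no ℚ_5-point on the conic.

[5, 13, 17, 19]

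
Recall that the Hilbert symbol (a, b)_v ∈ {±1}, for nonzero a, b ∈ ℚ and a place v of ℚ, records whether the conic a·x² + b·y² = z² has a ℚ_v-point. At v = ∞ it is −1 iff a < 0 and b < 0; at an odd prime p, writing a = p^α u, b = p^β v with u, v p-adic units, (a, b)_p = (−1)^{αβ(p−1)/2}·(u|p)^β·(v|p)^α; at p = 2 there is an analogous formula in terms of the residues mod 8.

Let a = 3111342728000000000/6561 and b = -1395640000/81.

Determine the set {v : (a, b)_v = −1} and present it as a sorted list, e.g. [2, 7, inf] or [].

[23, 37]

Mod squares: a ≡ 5, b ≡ -34891. Check v ∈ {∞, 2, 3, 5, 13, 23, 37, 41}.
v=41: a=41^2·(≡23), b=41^1·(≡37) mod 41; (23|41)=+1, (37|41)=+1; (−1)^{2·1·20}·(+1)^1·(+1)^2 = +1.
v=5: a=5^9·(≡1), b=5^4·(≡1) mod 5; (1|5)=+1, (1|5)=+1; (−1)^{9·4·2}·(+1)^4·(+1)^9 = +1.
v=23: a=23^0·(≡14), b=23^1·(≡6) mod 23; (14|23)=-1, (6|23)=+1; (−1)^{0·1·11}·(-1)^1·(+1)^0 = -1.
v=13: a=13^2·(≡6), b=13^0·(≡4) mod 13; (6|13)=-1, (4|13)=+1; (−1)^{2·0·6}·(-1)^0·(+1)^2 = +1.
v=2: v_2(a)=12, v_2(b)=6; units ≡ 5, 5 (mod 8); ε·ε+αω+βω = 0·0+12·1+6·1 ≡ 0  ⇒  (a,b)_2 = +1.
v=3: a=3^-8·(≡2), b=3^-4·(≡2) mod 3; (2|3)=-1, (2|3)=-1; (−1)^{-8·-4·1}·(-1)^-4·(-1)^-8 = +1.
v=37: a=37^2·(≡2), b=37^1·(≡24) mod 37; (2|37)=-1, (24|37)=-1; (−1)^{2·1·18}·(-1)^1·(-1)^2 = -1.
v=∞: 5 > 0 and -34891 < 0  ⇒  (a,b)_∞ = +1.
(5, -34891 / ℚ) ramifies at {23, 37}: a division algebra.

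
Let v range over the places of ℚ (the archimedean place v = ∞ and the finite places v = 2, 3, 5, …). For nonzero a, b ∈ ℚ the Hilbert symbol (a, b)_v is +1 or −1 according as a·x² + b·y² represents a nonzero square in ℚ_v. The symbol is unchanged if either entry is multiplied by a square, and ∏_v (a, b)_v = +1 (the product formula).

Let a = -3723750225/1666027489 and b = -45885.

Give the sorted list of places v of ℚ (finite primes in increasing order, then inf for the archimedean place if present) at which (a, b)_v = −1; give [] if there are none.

[2, 3, 13, 23, 31, inf]

Mod squares: a ≡ -1209, b ≡ -45885. Check v ∈ {∞, 2, 3, 5, 7, 13, 17, 19, 23, 31}.
v=13: a=13^3·(≡6), b=13^0·(≡5) mod 13; (6|13)=-1, (5|13)=-1; (−1)^{3·0·6}·(-1)^0·(-1)^3 = -1.
v=17: a=17^-2·(≡15), b=17^0·(≡15) mod 17; (15|17)=+1, (15|17)=+1; (−1)^{-2·0·8}·(+1)^0·(+1)^-2 = +1.
v=31: a=31^1·(≡17), b=31^0·(≡26) mod 31; (17|31)=-1, (26|31)=-1; (−1)^{1·0·15}·(-1)^0·(-1)^1 = -1.
v=7: a=7^-8·(≡4), b=7^1·(≡4) mod 7; (4|7)=+1, (4|7)=+1; (−1)^{-8·1·3}·(+1)^1·(+1)^-8 = +1.
v=23: a=23^0·(≡17), b=23^1·(≡6) mod 23; (17|23)=-1, (6|23)=+1; (−1)^{0·1·11}·(-1)^1·(+1)^0 = -1.
v=5: a=5^2·(≡4), b=5^1·(≡3) mod 5; (4|5)=+1, (3|5)=-1; (−1)^{2·1·2}·(+1)^1·(-1)^2 = +1.
v=3: a=3^7·(≡2), b=3^1·(≡2) mod 3; (2|3)=-1, (2|3)=-1; (−1)^{7·1·1}·(-1)^1·(-1)^7 = -1.
v=19: a=19^0·(≡16), b=19^1·(≡17) mod 19; (16|19)=+1, (17|19)=+1; (−1)^{0·1·9}·(+1)^1·(+1)^0 = +1.
v=∞: -1209 < 0 and -45885 < 0  ⇒  (a,b)_∞ = -1.
v=2: v_2(a)=0, v_2(b)=0; units ≡ 7, 3 (mod 8); ε·ε+αω+βω = 1·1+0·1+0·0 ≡ 1  ⇒  (a,b)_2 = -1.
Ram(-1209, -45885) = {2, 3, 13, 23, 31, ∞}; no ℚ_2-point on the conic.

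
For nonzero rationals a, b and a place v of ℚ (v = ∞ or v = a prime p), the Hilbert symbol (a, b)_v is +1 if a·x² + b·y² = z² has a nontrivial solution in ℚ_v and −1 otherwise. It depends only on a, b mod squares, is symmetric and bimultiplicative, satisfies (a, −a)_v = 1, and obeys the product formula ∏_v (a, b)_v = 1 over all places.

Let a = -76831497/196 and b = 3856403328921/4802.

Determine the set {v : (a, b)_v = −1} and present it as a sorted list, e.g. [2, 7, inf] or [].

Mod squares: a ≡ -57, b ≡ 418. Check v ∈ {∞, 2, 3, 7, 11, 13, 19, 43}.
v=11: a=11^0·(≡3), b=11^1·(≡9) mod 11; (3|11)=+1, (9|11)=+1; (−1)^{0·1·5}·(+1)^1·(+1)^0 = +1.
v=3: a=3^7·(≡2), b=3^10·(≡1) mod 3; (2|3)=-1, (1|3)=+1; (−1)^{7·10·1}·(-1)^10·(+1)^7 = +1.
v=19: a=19^1·(≡17), b=19^1·(≡12) mod 19; (17|19)=+1, (12|19)=-1; (−1)^{1·1·9}·(+1)^1·(-1)^1 = +1.
v=2: v_2(a)=-2, v_2(b)=-1; units ≡ 7, 1 (mod 8); ε·ε+αω+βω = 1·0+-2·0+-1·0 ≡ 0  ⇒  (a,b)_2 = +1.
v=13: a=13^0·(≡11), b=13^2·(≡7) mod 13; (11|13)=-1, (7|13)=-1; (−1)^{0·2·6}·(-1)^2·(-1)^0 = +1.
v=∞: -57 < 0 and 418 > 0  ⇒  (a,b)_∞ = +1.
v=43: a=43^2·(≡37), b=43^2·(≡24) mod 43; (37|43)=-1, (24|43)=+1; (−1)^{2·2·21}·(-1)^2·(+1)^2 = +1.
v=7: a=7^-2·(≡5), b=7^-4·(≡5) mod 7; (5|7)=-1, (5|7)=-1; (−1)^{-2·-4·3}·(-1)^-4·(-1)^-2 = +1.
Ram(a, b) = ∅: the form -57·x² + 418·y² − z² is isotropic over every ℚ_v, so by Hasse–Minkowski it is isotropic over ℚ.

[]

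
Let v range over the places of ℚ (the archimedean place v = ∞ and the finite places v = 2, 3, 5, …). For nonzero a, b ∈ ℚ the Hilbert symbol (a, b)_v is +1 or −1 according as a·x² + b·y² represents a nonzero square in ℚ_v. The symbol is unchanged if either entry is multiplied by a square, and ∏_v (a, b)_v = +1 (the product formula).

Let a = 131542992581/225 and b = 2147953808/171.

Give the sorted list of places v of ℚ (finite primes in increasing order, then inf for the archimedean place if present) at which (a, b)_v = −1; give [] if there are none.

[7, 13, 17, 19]

(a, b) ≡ (7436429, 1062347) mod (ℚ^×)²; places V = {2, 3, 5, 7, 11, 13, 17, 19, 23, ∞}.
(a,b)_17: α=1, u≡14; β=1, v≡2 (mod 17); (14|17)=-1, (2|17)=+1; sign (−1)^0·-1^1·+1^1 = -1.
(a,b)_7: α=3, u≡3; β=4, v≡5 (mod 7); (3|7)=-1, (5|7)=-1; sign (−1)^0·-1^4·-1^3 = -1.
(a,b)_∞: sgn(7436429)=+, sgn(1062347)=+, so +1.
(a,b)_11: α=1, u≡9; β=1, v≡8 (mod 11); (9|11)=+1, (8|11)=-1; sign (−1)^1·+1^1·-1^1 = +1.
(a,b)_13: α=1, u≡6; β=1, v≡12 (mod 13); (6|13)=-1, (12|13)=+1; sign (−1)^0·-1^1·+1^1 = -1.
(a,b)_5: α=-2, u≡4; β=0, v≡3 (mod 5); (4|5)=+1, (3|5)=-1; sign (−1)^0·+1^0·-1^-2 = +1.
(a,b)_23: α=1, u≡9; β=1, v≡5 (mod 23); (9|23)=+1, (5|23)=-1; sign (−1)^1·+1^1·-1^1 = +1.
(a,b)_3: α=-2, u≡2; β=-2, v≡2 (mod 3); (2|3)=-1, (2|3)=-1; sign (−1)^0·-1^-2·-1^-2 = +1.
(a,b)_2: α=0, β=4; u≡5, v≡3 (mod 8); ε(u)ε(v)=0·1, αω(v)=0·1, βω(u)=4·1; sum ≡ 0  ⇒  +1.
(a,b)_19: α=3, u≡14; β=-1, v≡3 (mod 19); (14|19)=-1, (3|19)=-1; sign (−1)^1·-1^-1·-1^3 = -1.
|Ram(7436429, 1062347)| = 4, even; anisotropic at {7, 13, 17, 19}.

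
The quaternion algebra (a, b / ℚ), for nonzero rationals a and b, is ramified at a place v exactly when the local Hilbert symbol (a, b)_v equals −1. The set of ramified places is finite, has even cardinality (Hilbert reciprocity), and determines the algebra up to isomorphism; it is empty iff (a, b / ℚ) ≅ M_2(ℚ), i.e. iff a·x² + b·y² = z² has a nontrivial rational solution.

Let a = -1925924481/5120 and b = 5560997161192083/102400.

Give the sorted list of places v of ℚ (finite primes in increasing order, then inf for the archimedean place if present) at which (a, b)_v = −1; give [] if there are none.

(a, b) ≡ (-2405, 667) mod (ℚ^×)²; places V = {2, 3, 5, 13, 23, 29, 37, ∞}.
(a,b)_3: α=2, u≡1; β=4, v≡1 (mod 3); (1|3)=+1, (1|3)=+1; sign (−1)^0·+1^4·+1^2 = +1.
(a,b)_2: α=-10, β=-12; u≡3, v≡3 (mod 8); ε(u)ε(v)=1·1, αω(v)=-10·1, βω(u)=-12·1; sum ≡ 1  ⇒  -1.
(a,b)_37: α=1, u≡26; β=2, v≡7 (mod 37); (26|37)=+1, (7|37)=+1; sign (−1)^0·+1^2·+1^1 = +1.
(a,b)_∞: sgn(-2405)=−, sgn(667)=+, so +1.
(a,b)_29: α=2, u≡11; β=3, v≡9 (mod 29); (11|29)=-1, (9|29)=+1; sign (−1)^0·-1^3·+1^2 = -1.
(a,b)_23: α=2, u≡20; β=3, v≡16 (mod 23); (20|23)=-1, (16|23)=+1; sign (−1)^0·-1^3·+1^2 = -1.
(a,b)_5: α=-1, u≡1; β=-2, v≡3 (mod 5); (1|5)=+1, (3|5)=-1; sign (−1)^0·+1^-2·-1^-1 = -1.
(a,b)_13: α=1, u≡12; β=2, v≡12 (mod 13); (12|13)=+1, (12|13)=+1; sign (−1)^0·+1^2·+1^1 = +1.
(-2405, 667 / ℚ) ramifies at {2, 5, 23, 29}: a division algebra.

[2, 5, 23, 29]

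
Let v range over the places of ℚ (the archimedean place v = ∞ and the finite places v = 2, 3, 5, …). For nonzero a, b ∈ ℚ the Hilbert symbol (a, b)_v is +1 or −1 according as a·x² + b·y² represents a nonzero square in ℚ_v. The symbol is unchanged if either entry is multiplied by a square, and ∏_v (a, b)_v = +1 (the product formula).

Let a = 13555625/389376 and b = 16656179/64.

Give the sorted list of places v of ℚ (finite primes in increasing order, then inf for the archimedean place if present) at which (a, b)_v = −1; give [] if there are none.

[29, 41]

Mod squares: a ≡ 41, b ≡ 46139. Check v ∈ {∞, 2, 3, 5, 13, 19, 23, 29, 37, 41, 43}.
v=23: a=23^2·(≡8), b=23^0·(≡6) mod 23; (8|23)=+1, (6|23)=+1; (−1)^{2·0·11}·(+1)^0·(+1)^2 = +1.
v=19: a=19^0·(≡2), b=19^2·(≡1) mod 19; (2|19)=-1, (1|19)=+1; (−1)^{0·2·9}·(-1)^2·(+1)^0 = +1.
v=13: a=13^-2·(≡6), b=13^0·(≡6) mod 13; (6|13)=-1, (6|13)=-1; (−1)^{-2·0·6}·(-1)^0·(-1)^-2 = +1.
v=2: v_2(a)=-8, v_2(b)=-6; units ≡ 1, 3 (mod 8); ε·ε+αω+βω = 0·1+-8·1+-6·0 ≡ 0  ⇒  (a,b)_2 = +1.
v=5: a=5^4·(≡4), b=5^0·(≡1) mod 5; (4|5)=+1, (1|5)=+1; (−1)^{4·0·2}·(+1)^0·(+1)^4 = +1.
v=∞: 41 > 0 and 46139 > 0  ⇒  (a,b)_∞ = +1.
v=37: a=37^0·(≡27), b=37^1·(≡16) mod 37; (27|37)=+1, (16|37)=+1; (−1)^{0·1·18}·(+1)^1·(+1)^0 = +1.
v=43: a=43^0·(≡16), b=43^1·(≡25) mod 43; (16|43)=+1, (25|43)=+1; (−1)^{0·1·21}·(+1)^1·(+1)^0 = +1.
v=29: a=29^0·(≡11), b=29^1·(≡1) mod 29; (11|29)=-1, (1|29)=+1; (−1)^{0·1·14}·(-1)^1·(+1)^0 = -1.
v=41: a=41^1·(≡40), b=41^0·(≡29) mod 41; (40|41)=+1, (29|41)=-1; (−1)^{1·0·20}·(+1)^0·(-1)^1 = -1.
v=3: a=3^-2·(≡2), b=3^0·(≡2) mod 3; (2|3)=-1, (2|3)=-1; (−1)^{-2·0·1}·(-1)^0·(-1)^-2 = +1.
|Ram(41, 46139)| = 2, even; anisotropic at {29, 41}.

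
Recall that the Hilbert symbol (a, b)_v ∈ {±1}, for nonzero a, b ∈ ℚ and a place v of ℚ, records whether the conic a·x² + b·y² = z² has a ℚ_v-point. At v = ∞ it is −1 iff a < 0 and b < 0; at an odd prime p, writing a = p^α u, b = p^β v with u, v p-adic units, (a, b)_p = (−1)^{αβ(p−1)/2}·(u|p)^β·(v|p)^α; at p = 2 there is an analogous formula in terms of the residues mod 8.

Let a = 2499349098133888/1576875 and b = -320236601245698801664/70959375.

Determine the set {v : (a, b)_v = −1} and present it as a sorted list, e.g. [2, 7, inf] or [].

Mod squares: a ≡ 66, b ≡ -1365. Check v ∈ {∞, 2, 3, 5, 7, 11, 13, 29}.
v=13: a=13^2·(≡9), b=13^3·(≡10) mod 13; (9|13)=+1, (10|13)=+1; (−1)^{2·3·6}·(+1)^3·(+1)^2 = +1.
v=2: v_2(a)=7, v_2(b)=14; units ≡ 1, 3 (mod 8); ε·ε+αω+βω = 0·1+7·1+14·0 ≡ 1  ⇒  (a,b)_2 = -1.
v=3: a=3^-1·(≡1), b=3^-3·(≡1) mod 3; (1|3)=+1, (1|3)=+1; (−1)^{-1·-3·1}·(+1)^-3·(+1)^-1 = -1.
v=∞: 66 > 0 and -1365 < 0  ⇒  (a,b)_∞ = +1.
v=7: a=7^2·(≡5), b=7^3·(≡4) mod 7; (5|7)=-1, (4|7)=+1; (−1)^{2·3·3}·(-1)^3·(+1)^2 = -1.
v=11: a=11^9·(≡10), b=11^10·(≡10) mod 11; (10|11)=-1, (10|11)=-1; (−1)^{9·10·5}·(-1)^10·(-1)^9 = -1.
v=29: a=29^-2·(≡8), b=29^-2·(≡26) mod 29; (8|29)=-1, (26|29)=-1; (−1)^{-2·-2·14}·(-1)^-2·(-1)^-2 = +1.
v=5: a=5^-4·(≡1), b=5^-5·(≡3) mod 5; (1|5)=+1, (3|5)=-1; (−1)^{-4·-5·2}·(+1)^-5·(-1)^-4 = +1.
Ram(66, -1365) = {2, 3, 7, 11}; no ℚ_2-point on the conic.

[2, 3, 7, 11]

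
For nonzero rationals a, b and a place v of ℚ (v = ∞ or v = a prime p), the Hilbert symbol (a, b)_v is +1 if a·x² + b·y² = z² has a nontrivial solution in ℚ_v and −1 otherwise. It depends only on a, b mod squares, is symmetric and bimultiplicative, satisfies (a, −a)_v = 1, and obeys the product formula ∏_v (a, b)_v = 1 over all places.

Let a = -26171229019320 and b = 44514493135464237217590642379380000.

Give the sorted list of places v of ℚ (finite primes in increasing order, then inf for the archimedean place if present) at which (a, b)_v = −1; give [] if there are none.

[5, 11]

Mod squares: a ≡ -424270, b ≡ 131138. Check v ∈ {∞, 2, 3, 5, 7, 11, 17, 19, 29}.
v=7: a=7^3·(≡5), b=7^5·(≡2) mod 7; (5|7)=-1, (2|7)=+1; (−1)^{3·5·3}·(-1)^5·(+1)^3 = +1.
v=2: v_2(a)=3, v_2(b)=5; units ≡ 1, 1 (mod 8); ε·ε+αω+βω = 0·0+3·0+5·0 ≡ 0  ⇒  (a,b)_2 = +1.
v=3: a=3^2·(≡2), b=3^2·(≡2) mod 3; (2|3)=-1, (2|3)=-1; (−1)^{2·2·1}·(-1)^2·(-1)^2 = +1.
v=17: a=17^2·(≡8), b=17^7·(≡4) mod 17; (8|17)=+1, (4|17)=+1; (−1)^{2·7·8}·(+1)^7·(+1)^2 = +1.
v=29: a=29^1·(≡27), b=29^3·(≡3) mod 29; (27|29)=-1, (3|29)=-1; (−1)^{1·3·14}·(-1)^3·(-1)^1 = +1.
v=11: a=11^3·(≡7), b=11^8·(≡10) mod 11; (7|11)=-1, (10|11)=-1; (−1)^{3·8·5}·(-1)^8·(-1)^3 = -1.
v=19: a=19^1·(≡2), b=19^3·(≡1) mod 19; (2|19)=-1, (1|19)=+1; (−1)^{1·3·9}·(-1)^3·(+1)^1 = +1.
v=5: a=5^1·(≡1), b=5^4·(≡3) mod 5; (1|5)=+1, (3|5)=-1; (−1)^{1·4·2}·(+1)^4·(-1)^1 = -1.
v=∞: -424270 < 0 and 131138 > 0  ⇒  (a,b)_∞ = +1.
(-424270, 131138 / ℚ) ramifies at {5, 11}: a division algebra.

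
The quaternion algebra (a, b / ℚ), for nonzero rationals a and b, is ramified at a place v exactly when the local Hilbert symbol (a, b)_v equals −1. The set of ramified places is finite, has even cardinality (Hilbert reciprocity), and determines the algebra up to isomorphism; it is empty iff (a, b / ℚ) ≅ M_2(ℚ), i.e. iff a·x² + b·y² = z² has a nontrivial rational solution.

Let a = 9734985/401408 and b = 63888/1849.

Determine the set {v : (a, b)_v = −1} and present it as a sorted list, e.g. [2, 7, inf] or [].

(a, b) ≡ (130, 33) mod (ℚ^×)²; places V = {2, 3, 5, 7, 11, 13, 43, ∞}.
(a,b)_43: α=2, u≡35; β=-2, v≡33 (mod 43); (35|43)=+1, (33|43)=-1; sign (−1)^0·+1^-2·-1^2 = +1.
(a,b)_7: α=-2, u≡4; β=0, v≡6 (mod 7); (4|7)=+1, (6|7)=-1; sign (−1)^0·+1^0·-1^-2 = +1.
(a,b)_∞: sgn(130)=+, sgn(33)=+, so +1.
(a,b)_5: α=1, u≡4; β=0, v≡2 (mod 5); (4|5)=+1, (2|5)=-1; sign (−1)^0·+1^0·-1^1 = -1.
(a,b)_13: α=1, u≡12; β=0, v≡2 (mod 13); (12|13)=+1, (2|13)=-1; sign (−1)^0·+1^0·-1^1 = -1.
(a,b)_3: α=4, u≡1; β=1, v≡2 (mod 3); (1|3)=+1, (2|3)=-1; sign (−1)^0·+1^1·-1^4 = +1.
(a,b)_11: α=0, u≡1; β=3, v≡4 (mod 11); (1|11)=+1, (4|11)=+1; sign (−1)^0·+1^3·+1^0 = +1.
(a,b)_2: α=-13, β=4; u≡1, v≡1 (mod 8); ε(u)ε(v)=0·0, αω(v)=-13·0, βω(u)=4·0; sum ≡ 0  ⇒  +1.
(130, 33 / ℚ) ramifies at {5, 13}: a division algebra.

[5, 13]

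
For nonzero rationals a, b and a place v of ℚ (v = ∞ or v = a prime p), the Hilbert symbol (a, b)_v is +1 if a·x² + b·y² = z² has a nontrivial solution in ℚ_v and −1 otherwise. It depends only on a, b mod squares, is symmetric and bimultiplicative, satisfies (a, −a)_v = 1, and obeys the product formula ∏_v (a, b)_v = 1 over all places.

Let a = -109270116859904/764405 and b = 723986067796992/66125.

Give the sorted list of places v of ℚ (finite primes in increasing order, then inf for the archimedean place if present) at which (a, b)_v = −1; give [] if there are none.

[5, 7, 11, 13]

Mod squares: a ≡ -130, b ≡ 385. Check v ∈ {∞, 2, 3, 5, 7, 11, 13, 17, 23}.
v=17: a=17^-2·(≡11), b=17^0·(≡6) mod 17; (11|17)=-1, (6|17)=-1; (−1)^{-2·0·8}·(-1)^0·(-1)^-2 = +1.
v=23: a=23^-2·(≡16), b=23^-2·(≡10) mod 23; (16|23)=+1, (10|23)=-1; (−1)^{-2·-2·11}·(+1)^-2·(-1)^-2 = +1.
v=2: v_2(a)=23, v_2(b)=10; units ≡ 7, 1 (mod 8); ε·ε+αω+βω = 1·0+23·0+10·0 ≡ 0  ⇒  (a,b)_2 = +1.
v=11: a=11^2·(≡8), b=11^1·(≡7) mod 11; (8|11)=-1, (7|11)=-1; (−1)^{2·1·5}·(-1)^1·(-1)^2 = -1.
v=5: a=5^-1·(≡1), b=5^-3·(≡3) mod 5; (1|5)=+1, (3|5)=-1; (−1)^{-1·-3·2}·(+1)^-3·(-1)^-1 = -1.
v=7: a=7^2·(≡3), b=7^3·(≡3) mod 7; (3|7)=-1, (3|7)=-1; (−1)^{2·3·3}·(-1)^3·(-1)^2 = -1.
v=13: a=13^3·(≡9), b=13^4·(≡7) mod 13; (9|13)=+1, (7|13)=-1; (−1)^{3·4·6}·(+1)^4·(-1)^3 = -1.
v=3: a=3^0·(≡2), b=3^8·(≡1) mod 3; (2|3)=-1, (1|3)=+1; (−1)^{0·8·1}·(-1)^8·(+1)^0 = +1.
v=∞: -130 < 0 and 385 > 0  ⇒  (a,b)_∞ = +1.
Ram(-130, 385) = {5, 7, 11, 13}; no ℚ_5-point on the conic.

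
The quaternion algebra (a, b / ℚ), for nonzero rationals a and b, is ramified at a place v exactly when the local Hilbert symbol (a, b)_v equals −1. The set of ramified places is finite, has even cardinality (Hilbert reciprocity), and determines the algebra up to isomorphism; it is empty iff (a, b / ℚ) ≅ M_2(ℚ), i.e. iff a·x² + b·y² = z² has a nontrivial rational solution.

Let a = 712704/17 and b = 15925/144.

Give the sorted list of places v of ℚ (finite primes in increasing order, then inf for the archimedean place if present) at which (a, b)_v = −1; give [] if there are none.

[2, 13]

Mod squares: a ≡ 2958, b ≡ 13. Check v ∈ {∞, 2, 3, 5, 7, 13, 17, 29}.
v=13: a=13^0·(≡11), b=13^1·(≡3) mod 13; (11|13)=-1, (3|13)=+1; (−1)^{0·1·6}·(-1)^1·(+1)^0 = -1.
v=∞: 2958 > 0 and 13 > 0  ⇒  (a,b)_∞ = +1.
v=7: a=7^0·(≡2), b=7^2·(≡6) mod 7; (2|7)=+1, (6|7)=-1; (−1)^{0·2·3}·(+1)^2·(-1)^0 = +1.
v=3: a=3^1·(≡2), b=3^-2·(≡1) mod 3; (2|3)=-1, (1|3)=+1; (−1)^{1·-2·1}·(-1)^-2·(+1)^1 = +1.
v=5: a=5^0·(≡2), b=5^2·(≡3) mod 5; (2|5)=-1, (3|5)=-1; (−1)^{0·2·2}·(-1)^2·(-1)^0 = +1.
v=29: a=29^1·(≡11), b=29^0·(≡25) mod 29; (11|29)=-1, (25|29)=+1; (−1)^{1·0·14}·(-1)^0·(+1)^1 = +1.
v=2: v_2(a)=13, v_2(b)=-4; units ≡ 7, 5 (mod 8); ε·ε+αω+βω = 1·0+13·1+-4·0 ≡ 1  ⇒  (a,b)_2 = -1.
v=17: a=17^-1·(≡13), b=17^0·(≡8) mod 17; (13|17)=+1, (8|17)=+1; (−1)^{-1·0·8}·(+1)^0·(+1)^-1 = +1.
(2958, 13 / ℚ) ramifies at {2, 13}: a division algebra.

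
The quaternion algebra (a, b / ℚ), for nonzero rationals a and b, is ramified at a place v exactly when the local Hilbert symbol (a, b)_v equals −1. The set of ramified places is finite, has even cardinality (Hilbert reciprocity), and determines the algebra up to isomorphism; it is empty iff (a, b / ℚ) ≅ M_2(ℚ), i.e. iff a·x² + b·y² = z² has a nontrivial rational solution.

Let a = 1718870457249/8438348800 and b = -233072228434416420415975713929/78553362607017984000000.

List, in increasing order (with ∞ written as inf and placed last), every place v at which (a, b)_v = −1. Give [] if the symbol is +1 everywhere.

[2, 41]

Mod squares: a ≡ 7, b ≡ -41. Check v ∈ {∞, 2, 3, 5, 7, 11, 17, 19, 31, 41}.
v=3: a=3^4·(≡1), b=3^-2·(≡1) mod 3; (1|3)=+1, (1|3)=+1; (−1)^{4·-2·1}·(+1)^-2·(+1)^4 = +1.
v=31: a=31^-2·(≡16), b=31^-6·(≡24) mod 31; (16|31)=+1, (24|31)=-1; (−1)^{-2·-6·15}·(+1)^-6·(-1)^-2 = +1.
v=∞: 7 > 0 and -41 < 0  ⇒  (a,b)_∞ = +1.
v=17: a=17^2·(≡7), b=17^6·(≡6) mod 17; (7|17)=-1, (6|17)=-1; (−1)^{2·6·8}·(-1)^6·(-1)^2 = +1.
v=19: a=19^2·(≡6), b=19^6·(≡7) mod 19; (6|19)=+1, (7|19)=+1; (−1)^{2·6·9}·(+1)^6·(+1)^2 = +1.
v=7: a=7^-3·(≡4), b=7^-4·(≡4) mod 7; (4|7)=+1, (4|7)=+1; (−1)^{-3·-4·3}·(+1)^-4·(+1)^-3 = +1.
v=5: a=5^-2·(≡2), b=5^-6·(≡1) mod 5; (2|5)=-1, (1|5)=+1; (−1)^{-2·-6·2}·(-1)^-6·(+1)^-2 = +1.
v=2: v_2(a)=-10, v_2(b)=-18; units ≡ 7, 7 (mod 8); ε·ε+αω+βω = 1·1+-10·0+-18·0 ≡ 1  ⇒  (a,b)_2 = -1.
v=41: a=41^2·(≡17), b=41^5·(≡18) mod 41; (17|41)=-1, (18|41)=+1; (−1)^{2·5·20}·(-1)^5·(+1)^2 = -1.
v=11: a=11^2·(≡2), b=11^6·(≡1) mod 11; (2|11)=-1, (1|11)=+1; (−1)^{2·6·5}·(-1)^6·(+1)^2 = +1.
Ram(7, -41) = {2, 41}; no ℚ_2-point on the conic.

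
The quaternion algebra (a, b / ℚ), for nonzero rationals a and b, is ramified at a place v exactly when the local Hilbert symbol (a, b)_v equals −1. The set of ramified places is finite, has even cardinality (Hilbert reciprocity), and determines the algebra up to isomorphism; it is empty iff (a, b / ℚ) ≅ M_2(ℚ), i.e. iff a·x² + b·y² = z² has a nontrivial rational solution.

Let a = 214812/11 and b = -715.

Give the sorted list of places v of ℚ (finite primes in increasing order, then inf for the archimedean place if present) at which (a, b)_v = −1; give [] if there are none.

(a, b) ≡ (7293, -715) mod (ℚ^×)²; places V = {2, 3, 5, 11, 13, 17, ∞}.
(a,b)_17: α=1, u≡2; β=0, v≡16 (mod 17); (2|17)=+1, (16|17)=+1; sign (−1)^0·+1^0·+1^1 = +1.
(a,b)_∞: sgn(7293)=+, sgn(-715)=−, so +1.
(a,b)_13: α=1, u≡6; β=1, v≡10 (mod 13); (6|13)=-1, (10|13)=+1; sign (−1)^0·-1^1·+1^1 = -1.
(a,b)_5: α=0, u≡2; β=1, v≡2 (mod 5); (2|5)=-1, (2|5)=-1; sign (−1)^0·-1^1·-1^0 = -1.
(a,b)_3: α=5, u≡1; β=0, v≡2 (mod 3); (1|3)=+1, (2|3)=-1; sign (−1)^0·+1^0·-1^5 = -1.
(a,b)_11: α=-1, u≡4; β=1, v≡1 (mod 11); (4|11)=+1, (1|11)=+1; sign (−1)^1·+1^1·+1^-1 = -1.
(a,b)_2: α=2, β=0; u≡5, v≡5 (mod 8); ε(u)ε(v)=0·0, αω(v)=2·1, βω(u)=0·1; sum ≡ 0  ⇒  +1.
|Ram(7293, -715)| = 4, even; anisotropic at {3, 5, 11, 13}.

[3, 5, 11, 13]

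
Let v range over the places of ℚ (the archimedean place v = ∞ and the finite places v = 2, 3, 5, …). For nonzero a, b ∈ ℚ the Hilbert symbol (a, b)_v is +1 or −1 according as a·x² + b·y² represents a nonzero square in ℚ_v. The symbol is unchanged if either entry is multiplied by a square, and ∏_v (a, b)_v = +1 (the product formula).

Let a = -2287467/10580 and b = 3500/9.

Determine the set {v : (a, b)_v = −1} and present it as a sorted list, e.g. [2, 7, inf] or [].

[3, 7]

(a, b) ≡ (-25935, 35) mod (ℚ^×)²; places V = {2, 3, 5, 7, 13, 19, 23, ∞}.
(a,b)_∞: sgn(-25935)=−, sgn(35)=+, so +1.
(a,b)_13: α=1, u≡2; β=0, v≡9 (mod 13); (2|13)=-1, (9|13)=+1; sign (−1)^0·-1^0·+1^1 = +1.
(a,b)_2: α=-2, β=2; u≡1, v≡3 (mod 8); ε(u)ε(v)=0·1, αω(v)=-2·1, βω(u)=2·0; sum ≡ 0  ⇒  +1.
(a,b)_19: α=1, u≡3; β=0, v≡11 (mod 19); (3|19)=-1, (11|19)=+1; sign (−1)^0·-1^0·+1^1 = +1.
(a,b)_23: α=-2, u≡16; β=0, v≡3 (mod 23); (16|23)=+1, (3|23)=+1; sign (−1)^0·+1^0·+1^-2 = +1.
(a,b)_7: α=3, u≡3; β=1, v≡5 (mod 7); (3|7)=-1, (5|7)=-1; sign (−1)^1·-1^1·-1^3 = -1.
(a,b)_3: α=3, u≡1; β=-2, v≡2 (mod 3); (1|3)=+1, (2|3)=-1; sign (−1)^0·+1^-2·-1^3 = -1.
(a,b)_5: α=-1, u≡3; β=3, v≡2 (mod 5); (3|5)=-1, (2|5)=-1; sign (−1)^0·-1^3·-1^-1 = +1.
|Ram(-25935, 35)| = 2, even; anisotropic at {3, 7}.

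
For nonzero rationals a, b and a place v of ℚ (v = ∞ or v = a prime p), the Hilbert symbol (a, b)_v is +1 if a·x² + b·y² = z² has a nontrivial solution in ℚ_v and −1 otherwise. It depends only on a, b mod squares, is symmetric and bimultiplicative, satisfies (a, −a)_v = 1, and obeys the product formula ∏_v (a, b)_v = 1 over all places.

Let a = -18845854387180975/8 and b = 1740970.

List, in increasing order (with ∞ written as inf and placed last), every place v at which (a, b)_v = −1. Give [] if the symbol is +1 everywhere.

(a, b) ≡ (-49742, 35530) mod (ℚ^×)²; places V = {2, 5, 7, 11, 17, 19, ∞}.
(a,b)_2: α=-3, β=1; u≡1, v≡5 (mod 8); ε(u)ε(v)=0·0, αω(v)=-3·1, βω(u)=1·0; sum ≡ 1  ⇒  -1.
(a,b)_19: α=3, u≡9; β=1, v≡12 (mod 19); (9|19)=+1, (12|19)=-1; sign (−1)^1·+1^1·-1^3 = +1.
(a,b)_7: α=5, u≡3; β=2, v≡5 (mod 7); (3|7)=-1, (5|7)=-1; sign (−1)^0·-1^2·-1^5 = -1.
(a,b)_∞: sgn(-49742)=−, sgn(35530)=+, so +1.
(a,b)_17: α=3, u≡2; β=1, v≡2 (mod 17); (2|17)=+1, (2|17)=+1; sign (−1)^0·+1^1·+1^3 = +1.
(a,b)_11: α=3, u≡2; β=1, v≡2 (mod 11); (2|11)=-1, (2|11)=-1; sign (−1)^1·-1^1·-1^3 = -1.
(a,b)_5: α=2, u≡2; β=1, v≡4 (mod 5); (2|5)=-1, (4|5)=+1; sign (−1)^0·-1^1·+1^2 = -1.
Ram(-49742, 35530) = {2, 5, 7, 11}; no ℚ_2-point on the conic.

[2, 5, 7, 11]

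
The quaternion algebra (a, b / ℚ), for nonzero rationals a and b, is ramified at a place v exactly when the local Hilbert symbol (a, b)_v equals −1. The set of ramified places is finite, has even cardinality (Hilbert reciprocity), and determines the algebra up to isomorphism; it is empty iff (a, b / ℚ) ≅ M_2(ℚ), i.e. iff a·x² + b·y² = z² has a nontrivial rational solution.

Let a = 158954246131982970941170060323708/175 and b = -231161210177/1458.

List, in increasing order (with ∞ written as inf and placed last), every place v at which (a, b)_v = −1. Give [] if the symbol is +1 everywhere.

[7, 23, 41, 47]

Mod squares: a ≡ 386878009, b ≡ -1039186. Check v ∈ {∞, 2, 3, 5, 7, 19, 23, 29, 41, 43, 47}.
v=47: a=47^1·(≡36), b=47^0·(≡10) mod 47; (36|47)=+1, (10|47)=-1; (−1)^{1·0·23}·(+1)^0·(-1)^1 = -1.
v=19: a=19^4·(≡5), b=19^1·(≡1) mod 19; (5|19)=+1, (1|19)=+1; (−1)^{4·1·9}·(+1)^1·(+1)^4 = +1.
v=5: a=5^-2·(≡4), b=5^0·(≡1) mod 5; (4|5)=+1, (1|5)=+1; (−1)^{-2·0·2}·(+1)^0·(+1)^-2 = +1.
v=29: a=29^9·(≡8), b=29^3·(≡8) mod 29; (8|29)=-1, (8|29)=-1; (−1)^{9·3·14}·(-1)^3·(-1)^9 = +1.
v=43: a=43^1·(≡41), b=43^0·(≡23) mod 43; (41|43)=+1, (23|43)=+1; (−1)^{1·0·21}·(+1)^0·(+1)^1 = +1.
v=41: a=41^3·(≡28), b=41^1·(≡36) mod 41; (28|41)=-1, (36|41)=+1; (−1)^{3·1·20}·(-1)^1·(+1)^3 = -1.
v=2: v_2(a)=2, v_2(b)=-1; units ≡ 1, 7 (mod 8); ε·ε+αω+βω = 0·1+2·0+-1·0 ≡ 0  ⇒  (a,b)_2 = +1.
v=7: a=7^-1·(≡2), b=7^0·(≡6) mod 7; (2|7)=+1, (6|7)=-1; (−1)^{-1·0·3}·(+1)^0·(-1)^-1 = -1.
v=23: a=23^1·(≡1), b=23^3·(≡3) mod 23; (1|23)=+1, (3|23)=+1; (−1)^{1·3·11}·(+1)^3·(+1)^1 = -1.
v=∞: 386878009 > 0 and -1039186 < 0  ⇒  (a,b)_∞ = +1.
v=3: a=3^8·(≡1), b=3^-6·(≡2) mod 3; (1|3)=+1, (2|3)=-1; (−1)^{8·-6·1}·(+1)^-6·(-1)^8 = +1.
(386878009, -1039186 / ℚ) ramifies at {7, 23, 41, 47}: a division algebra.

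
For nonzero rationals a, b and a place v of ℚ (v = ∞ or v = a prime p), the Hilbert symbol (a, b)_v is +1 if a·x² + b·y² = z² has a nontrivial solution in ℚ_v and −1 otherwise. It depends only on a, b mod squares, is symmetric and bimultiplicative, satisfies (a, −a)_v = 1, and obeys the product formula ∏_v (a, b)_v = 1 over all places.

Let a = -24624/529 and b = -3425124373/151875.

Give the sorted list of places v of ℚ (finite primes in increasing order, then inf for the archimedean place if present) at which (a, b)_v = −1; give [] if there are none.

[3, 29, 31, inf]

Mod squares: a ≡ -19, b ≡ -62031. Check v ∈ {∞, 2, 3, 5, 11, 19, 23, 29, 31, 37}.
v=31: a=31^0·(≡26), b=31^1·(≡9) mod 31; (26|31)=-1, (9|31)=+1; (−1)^{0·1·15}·(-1)^1·(+1)^0 = -1.
v=∞: -19 < 0 and -62031 < 0  ⇒  (a,b)_∞ = -1.
v=3: a=3^4·(≡2), b=3^-5·(≡2) mod 3; (2|3)=-1, (2|3)=-1; (−1)^{4·-5·1}·(-1)^-5·(-1)^4 = -1.
v=19: a=19^1·(≡14), b=19^0·(≡17) mod 19; (14|19)=-1, (17|19)=+1; (−1)^{1·0·9}·(-1)^0·(+1)^1 = +1.
v=5: a=5^0·(≡4), b=5^-4·(≡4) mod 5; (4|5)=+1, (4|5)=+1; (−1)^{0·-4·2}·(+1)^-4·(+1)^0 = +1.
v=37: a=37^0·(≡5), b=37^2·(≡31) mod 37; (5|37)=-1, (31|37)=-1; (−1)^{0·2·18}·(-1)^2·(-1)^0 = +1.
v=11: a=11^0·(≡5), b=11^2·(≡9) mod 11; (5|11)=+1, (9|11)=+1; (−1)^{0·2·5}·(+1)^2·(+1)^0 = +1.
v=23: a=23^-2·(≡9), b=23^1·(≡22) mod 23; (9|23)=+1, (22|23)=-1; (−1)^{-2·1·11}·(+1)^1·(-1)^-2 = +1.
v=29: a=29^0·(≡12), b=29^1·(≡6) mod 29; (12|29)=-1, (6|29)=+1; (−1)^{0·1·14}·(-1)^1·(+1)^0 = -1.
v=2: v_2(a)=4, v_2(b)=0; units ≡ 5, 1 (mod 8); ε·ε+αω+βω = 0·0+4·0+0·1 ≡ 0  ⇒  (a,b)_2 = +1.
(-19, -62031 / ℚ) ramifies at {3, 29, 31, ∞}: a division algebra.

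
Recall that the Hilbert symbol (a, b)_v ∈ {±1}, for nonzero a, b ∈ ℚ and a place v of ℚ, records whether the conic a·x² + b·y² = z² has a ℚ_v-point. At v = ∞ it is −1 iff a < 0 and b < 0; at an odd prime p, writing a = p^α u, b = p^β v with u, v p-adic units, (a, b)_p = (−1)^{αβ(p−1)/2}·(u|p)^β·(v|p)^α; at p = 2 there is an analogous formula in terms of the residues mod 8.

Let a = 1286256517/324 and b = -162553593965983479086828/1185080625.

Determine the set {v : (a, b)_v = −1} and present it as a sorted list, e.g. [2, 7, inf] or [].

[7, 13]

Mod squares: a ≡ 13, b ≡ -203. Check v ∈ {∞, 2, 3, 5, 7, 11, 13, 17, 29}.
v=13: a=13^1·(≡9), b=13^2·(≡6) mod 13; (9|13)=+1, (6|13)=-1; (−1)^{1·2·6}·(+1)^2·(-1)^1 = -1.
v=2: v_2(a)=-2, v_2(b)=2; units ≡ 5, 5 (mod 8); ε·ε+αω+βω = 0·0+-2·1+2·1 ≡ 0  ⇒  (a,b)_2 = +1.
v=29: a=29^2·(≡7), b=29^5·(≡16) mod 29; (7|29)=+1, (16|29)=+1; (−1)^{2·5·14}·(+1)^5·(+1)^2 = +1.
v=5: a=5^0·(≡3), b=5^-4·(≡3) mod 5; (3|5)=-1, (3|5)=-1; (−1)^{0·-4·2}·(-1)^-4·(-1)^0 = +1.
v=3: a=3^-4·(≡1), b=3^-8·(≡1) mod 3; (1|3)=+1, (1|3)=+1; (−1)^{-4·-8·1}·(+1)^-8·(+1)^-4 = +1.
v=∞: 13 > 0 and -203 < 0  ⇒  (a,b)_∞ = +1.
v=7: a=7^6·(≡3), b=7^13·(≡6) mod 7; (3|7)=-1, (6|7)=-1; (−1)^{6·13·3}·(-1)^13·(-1)^6 = -1.
v=17: a=17^0·(≡1), b=17^-2·(≡2) mod 17; (1|17)=+1, (2|17)=+1; (−1)^{0·-2·8}·(+1)^-2·(+1)^0 = +1.
v=11: a=11^0·(≡8), b=11^2·(≡7) mod 11; (8|11)=-1, (7|11)=-1; (−1)^{0·2·5}·(-1)^2·(-1)^0 = +1.
(13, -203 / ℚ) ramifies at {7, 13}: a division algebra.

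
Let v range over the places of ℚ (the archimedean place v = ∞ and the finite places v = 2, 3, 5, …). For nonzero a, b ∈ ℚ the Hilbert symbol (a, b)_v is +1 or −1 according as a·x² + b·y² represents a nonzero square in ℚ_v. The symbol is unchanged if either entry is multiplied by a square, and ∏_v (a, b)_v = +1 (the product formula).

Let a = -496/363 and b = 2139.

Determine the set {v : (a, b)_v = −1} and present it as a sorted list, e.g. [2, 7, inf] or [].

Mod squares: a ≡ -93, b ≡ 2139. Check v ∈ {∞, 2, 3, 11, 23, 31}.
v=11: a=11^-2·(≡7), b=11^0·(≡5) mod 11; (7|11)=-1, (5|11)=+1; (−1)^{-2·0·5}·(-1)^0·(+1)^-2 = +1.
v=2: v_2(a)=4, v_2(b)=0; units ≡ 3, 3 (mod 8); ε·ε+αω+βω = 1·1+4·1+0·1 ≡ 1  ⇒  (a,b)_2 = -1.
v=3: a=3^-1·(≡2), b=3^1·(≡2) mod 3; (2|3)=-1, (2|3)=-1; (−1)^{-1·1·1}·(-1)^1·(-1)^-1 = -1.
v=∞: -93 < 0 and 2139 > 0  ⇒  (a,b)_∞ = +1.
v=23: a=23^0·(≡21), b=23^1·(≡1) mod 23; (21|23)=-1, (1|23)=+1; (−1)^{0·1·11}·(-1)^1·(+1)^0 = -1.
v=31: a=31^1·(≡19), b=31^1·(≡7) mod 31; (19|31)=+1, (7|31)=+1; (−1)^{1·1·15}·(+1)^1·(+1)^1 = -1.
Ram(-93, 2139) = {2, 3, 23, 31}; no ℚ_2-point on the conic.

[2, 3, 23, 31]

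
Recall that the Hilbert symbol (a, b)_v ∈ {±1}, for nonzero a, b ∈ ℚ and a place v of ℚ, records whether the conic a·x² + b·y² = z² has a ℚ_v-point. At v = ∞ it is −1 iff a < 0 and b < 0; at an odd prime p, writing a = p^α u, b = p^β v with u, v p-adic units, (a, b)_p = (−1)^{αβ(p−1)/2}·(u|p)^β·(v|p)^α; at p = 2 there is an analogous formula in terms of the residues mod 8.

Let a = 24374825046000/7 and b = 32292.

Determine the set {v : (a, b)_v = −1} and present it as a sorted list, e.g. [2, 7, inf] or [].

[3, 5, 11, 13]

Mod squares: a ≡ 6545, b ≡ 897. Check v ∈ {∞, 2, 3, 5, 7, 11, 13, 17, 23}.
v=13: a=13^2·(≡2), b=13^1·(≡1) mod 13; (2|13)=-1, (1|13)=+1; (−1)^{2·1·6}·(-1)^1·(+1)^2 = -1.
v=17: a=17^1·(≡6), b=17^0·(≡9) mod 17; (6|17)=-1, (9|17)=+1; (−1)^{1·0·8}·(-1)^0·(+1)^1 = +1.
v=∞: 6545 > 0 and 897 > 0  ⇒  (a,b)_∞ = +1.
v=2: v_2(a)=4, v_2(b)=2; units ≡ 1, 1 (mod 8); ε·ε+αω+βω = 0·0+4·0+2·0 ≡ 0  ⇒  (a,b)_2 = +1.
v=5: a=5^3·(≡4), b=5^0·(≡2) mod 5; (4|5)=+1, (2|5)=-1; (−1)^{3·0·2}·(+1)^0·(-1)^3 = -1.
v=7: a=7^-1·(≡2), b=7^0·(≡1) mod 7; (2|7)=+1, (1|7)=+1; (−1)^{-1·0·3}·(+1)^0·(+1)^-1 = +1.
v=11: a=11^1·(≡3), b=11^0·(≡7) mod 11; (3|11)=+1, (7|11)=-1; (−1)^{1·0·5}·(+1)^0·(-1)^1 = -1.
v=23: a=23^2·(≡1), b=23^1·(≡1) mod 23; (1|23)=+1, (1|23)=+1; (−1)^{2·1·11}·(+1)^1·(+1)^2 = +1.
v=3: a=3^6·(≡2), b=3^3·(≡2) mod 3; (2|3)=-1, (2|3)=-1; (−1)^{6·3·1}·(-1)^3·(-1)^6 = -1.
Ram(6545, 897) = {3, 5, 11, 13}; no ℚ_3-point on the conic.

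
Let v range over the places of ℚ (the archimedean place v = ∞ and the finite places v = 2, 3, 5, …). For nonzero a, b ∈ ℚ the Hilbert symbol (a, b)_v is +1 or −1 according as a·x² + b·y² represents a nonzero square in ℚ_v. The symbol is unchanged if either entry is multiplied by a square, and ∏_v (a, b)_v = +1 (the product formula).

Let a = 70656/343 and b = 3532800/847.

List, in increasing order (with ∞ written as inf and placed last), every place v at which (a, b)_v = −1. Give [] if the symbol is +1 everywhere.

[7, 23]

Mod squares: a ≡ 483, b ≡ 966. Check v ∈ {∞, 2, 3, 5, 7, 11, 23}.
v=2: v_2(a)=10, v_2(b)=11; units ≡ 3, 3 (mod 8); ε·ε+αω+βω = 1·1+10·1+11·1 ≡ 0  ⇒  (a,b)_2 = +1.
v=11: a=11^0·(≡7), b=11^-2·(≡1) mod 11; (7|11)=-1, (1|11)=+1; (−1)^{0·-2·5}·(-1)^-2·(+1)^0 = +1.
v=5: a=5^0·(≡2), b=5^2·(≡1) mod 5; (2|5)=-1, (1|5)=+1; (−1)^{0·2·2}·(-1)^2·(+1)^0 = +1.
v=23: a=23^1·(≡5), b=23^1·(≡10) mod 23; (5|23)=-1, (10|23)=-1; (−1)^{1·1·11}·(-1)^1·(-1)^1 = -1.
v=7: a=7^-3·(≡5), b=7^-1·(≡6) mod 7; (5|7)=-1, (6|7)=-1; (−1)^{-3·-1·3}·(-1)^-1·(-1)^-3 = -1.
v=∞: 483 > 0 and 966 > 0  ⇒  (a,b)_∞ = +1.
v=3: a=3^1·(≡2), b=3^1·(≡1) mod 3; (2|3)=-1, (1|3)=+1; (−1)^{1·1·1}·(-1)^1·(+1)^1 = +1.
(483, 966 / ℚ) ramifies at {7, 23}: a division algebra.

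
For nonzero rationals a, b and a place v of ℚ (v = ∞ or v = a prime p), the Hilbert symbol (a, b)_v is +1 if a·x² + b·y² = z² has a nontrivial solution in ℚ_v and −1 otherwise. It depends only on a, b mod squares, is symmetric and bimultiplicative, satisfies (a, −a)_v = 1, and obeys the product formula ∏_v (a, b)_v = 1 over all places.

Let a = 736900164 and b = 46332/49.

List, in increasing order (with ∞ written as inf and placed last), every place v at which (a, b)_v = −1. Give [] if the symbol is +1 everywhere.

Mod squares: a ≡ 1001, b ≡ 143. Check v ∈ {∞, 2, 3, 7, 11, 13}.
v=3: a=3^2·(≡2), b=3^4·(≡2) mod 3; (2|3)=-1, (2|3)=-1; (−1)^{2·4·1}·(-1)^4·(-1)^2 = +1.
v=11: a=11^3·(≡3), b=11^1·(≡2) mod 11; (3|11)=+1, (2|11)=-1; (−1)^{3·1·5}·(+1)^1·(-1)^3 = +1.
v=7: a=7^1·(≡6), b=7^-2·(≡6) mod 7; (6|7)=-1, (6|7)=-1; (−1)^{1·-2·3}·(-1)^-2·(-1)^1 = -1.
v=2: v_2(a)=2, v_2(b)=2; units ≡ 1, 7 (mod 8); ε·ε+αω+βω = 0·1+2·0+2·0 ≡ 0  ⇒  (a,b)_2 = +1.
v=13: a=13^3·(≡12), b=13^1·(≡8) mod 13; (12|13)=+1, (8|13)=-1; (−1)^{3·1·6}·(+1)^1·(-1)^3 = -1.
v=∞: 1001 > 0 and 143 > 0  ⇒  (a,b)_∞ = +1.
Ram(1001, 143) = {7, 13}; no ℚ_7-point on the conic.

[7, 13]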